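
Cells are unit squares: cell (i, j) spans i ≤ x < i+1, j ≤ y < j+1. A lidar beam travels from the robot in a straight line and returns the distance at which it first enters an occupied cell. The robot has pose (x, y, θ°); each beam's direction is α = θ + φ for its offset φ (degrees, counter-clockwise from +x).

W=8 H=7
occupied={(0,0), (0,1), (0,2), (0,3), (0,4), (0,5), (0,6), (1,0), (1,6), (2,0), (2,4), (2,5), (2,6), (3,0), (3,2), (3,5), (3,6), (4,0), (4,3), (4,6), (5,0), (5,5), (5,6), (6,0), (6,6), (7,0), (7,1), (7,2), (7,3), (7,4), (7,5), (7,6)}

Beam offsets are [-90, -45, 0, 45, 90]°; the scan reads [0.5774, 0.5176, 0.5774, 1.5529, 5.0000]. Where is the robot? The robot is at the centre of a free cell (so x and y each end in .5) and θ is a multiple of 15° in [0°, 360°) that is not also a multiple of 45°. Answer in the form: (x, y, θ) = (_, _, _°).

(x, y, θ) = (4.5, 5.5, 210°)

Candidates: 24 free-cell centres × 16 headings = 384 poses. Raycast each; keep the one whose scan matches to 4 dp.
  (3.5, 1.5, 15°): beam 1 = 0.5176 ≠ 0.5774 ✗
  (4.5, 4.5, 210°): beam 1 = 1.0000 ≠ 0.5774 ✗
  (4.5, 2.5, 345°): beam 1 = 1.5529 ≠ 0.5774 ✗
  (6.5, 5.5, 75°): beam 1 = 0.5176 ≠ 0.5774 ✗
  …
  (4.5, 5.5, 210°): r_1=0.5774, r_2=0.5176, r_3=0.5774, r_4=1.5529, r_5=5.0000 — all match ✓
No second candidate reproduces the full scan.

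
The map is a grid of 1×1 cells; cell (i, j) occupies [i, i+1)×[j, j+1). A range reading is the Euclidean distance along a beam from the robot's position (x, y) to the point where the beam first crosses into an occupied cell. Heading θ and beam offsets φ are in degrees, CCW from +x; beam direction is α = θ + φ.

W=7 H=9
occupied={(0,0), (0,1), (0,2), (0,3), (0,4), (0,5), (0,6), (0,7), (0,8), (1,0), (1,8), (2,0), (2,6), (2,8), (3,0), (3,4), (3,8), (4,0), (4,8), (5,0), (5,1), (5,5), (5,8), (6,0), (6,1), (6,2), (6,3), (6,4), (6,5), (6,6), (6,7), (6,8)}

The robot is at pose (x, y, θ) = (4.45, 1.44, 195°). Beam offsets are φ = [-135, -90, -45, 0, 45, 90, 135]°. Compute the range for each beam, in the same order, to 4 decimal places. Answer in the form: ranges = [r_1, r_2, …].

beam 1: φ=-135°, α=60°
  d=(0.5000,0.8660)  start (4,1)  tX=1.1000 tY=0.6466  stride 1/|dx|=2.0000 1/|dy|=1.1547
    cross y-line → (4,2), t=0.6466
    cross x-line → (5,2), t=1.1000
    cross y-line → (5,3), t=1.8013
    cross y-line → (5,4), t=2.9560
    cross x-line → (6,4), t=3.1000 (wall)
  → r_1 = 3.1000
beam 2: φ=-90°, α=105°
  d=(-0.2588,0.9659)  start (4,1)  tX=1.7387 tY=0.5798  stride 1/|dx|=3.8637 1/|dy|=1.0353
    cross y-line → (4,2), t=0.5798
    cross y-line → (4,3), t=1.6150
    cross x-line → (3,3), t=1.7387
    cross y-line → (3,4), t=2.6503 (wall)
  → r_2 = 2.6503
beam 3: φ=-45°, α=150°
  d=(-0.8660,0.5000)  start (4,1)  tX=0.5196 tY=1.1200  stride 1/|dx|=1.1547 1/|dy|=2.0000
    cross x-line → (3,1), t=0.5196
    cross y-line → (3,2), t=1.1200
    cross x-line → (2,2), t=1.6743
    cross x-line → (1,2), t=2.8290
    cross y-line → (1,3), t=3.1200
    cross x-line → (0,3), t=3.9837 (wall)
  → r_3 = 3.9837
beam 4: φ=0°, α=195°
  d=(-0.9659,-0.2588)  start (4,1)  tX=0.4659 tY=1.7000  stride 1/|dx|=1.0353 1/|dy|=3.8637
    cross x-line → (3,1), t=0.4659
    cross x-line → (2,1), t=1.5012
    cross y-line → (2,0), t=1.7000 (wall)
  → r_4 = 1.7000
beam 5: φ=45°, α=240°
  d=(-0.5000,-0.8660)  start (4,1)  tX=0.9000 tY=0.5081  stride 1/|dx|=2.0000 1/|dy|=1.1547
    cross y-line → (4,0), t=0.5081 (wall)
  → r_5 = 0.5081
beam 6: φ=90°, α=285°
  d=(0.2588,-0.9659)  start (4,1)  tX=2.1250 tY=0.4555  stride 1/|dx|=3.8637 1/|dy|=1.0353
    cross y-line → (4,0), t=0.4555 (wall)
  → r_6 = 0.4555
beam 7: φ=135°, α=330°
  d=(0.8660,-0.5000)  start (4,1)  tX=0.6351 tY=0.8800  stride 1/|dx|=1.1547 1/|dy|=2.0000
    cross x-line → (5,1), t=0.6351 (wall)
  → r_7 = 0.6351

ranges = [3.1000, 2.6503, 3.9837, 1.7000, 0.5081, 0.4555, 0.6351]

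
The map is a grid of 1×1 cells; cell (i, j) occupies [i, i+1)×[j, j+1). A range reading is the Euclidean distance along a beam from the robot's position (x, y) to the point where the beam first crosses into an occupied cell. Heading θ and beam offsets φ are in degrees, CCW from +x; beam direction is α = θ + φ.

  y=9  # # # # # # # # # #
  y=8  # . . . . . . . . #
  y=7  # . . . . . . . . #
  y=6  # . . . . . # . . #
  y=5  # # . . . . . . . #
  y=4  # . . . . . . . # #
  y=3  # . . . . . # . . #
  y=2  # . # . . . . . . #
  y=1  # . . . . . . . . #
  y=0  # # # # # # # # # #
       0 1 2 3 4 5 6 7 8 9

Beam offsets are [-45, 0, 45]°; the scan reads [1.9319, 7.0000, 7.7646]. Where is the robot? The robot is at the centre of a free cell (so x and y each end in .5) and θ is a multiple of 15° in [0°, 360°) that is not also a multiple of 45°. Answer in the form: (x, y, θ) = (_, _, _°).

Enumerate (i+0.5, j+0.5, θ) over the 59 free cells and 16 admissible headings. For each, cast all 3 beams and compare to the given ranges.
  (2.5, 1.5, 285°): beam 1 = 0.5774 ≠ 1.9319 ✗
  (3.5, 4.5, 105°): beam 1 = 5.1962 ≠ 1.9319 ✗
  (7.5, 7.5, 150°): beam 1 = 1.5529 ≠ 1.9319 ✗
  …
  (1.5, 4.5, 330°): r_1=1.9319, r_2=7.0000, r_3=7.7646 — all match ✓
Unique over the lattice → pose = (1.5, 4.5, 330°).

(x, y, θ) = (1.5, 4.5, 330°)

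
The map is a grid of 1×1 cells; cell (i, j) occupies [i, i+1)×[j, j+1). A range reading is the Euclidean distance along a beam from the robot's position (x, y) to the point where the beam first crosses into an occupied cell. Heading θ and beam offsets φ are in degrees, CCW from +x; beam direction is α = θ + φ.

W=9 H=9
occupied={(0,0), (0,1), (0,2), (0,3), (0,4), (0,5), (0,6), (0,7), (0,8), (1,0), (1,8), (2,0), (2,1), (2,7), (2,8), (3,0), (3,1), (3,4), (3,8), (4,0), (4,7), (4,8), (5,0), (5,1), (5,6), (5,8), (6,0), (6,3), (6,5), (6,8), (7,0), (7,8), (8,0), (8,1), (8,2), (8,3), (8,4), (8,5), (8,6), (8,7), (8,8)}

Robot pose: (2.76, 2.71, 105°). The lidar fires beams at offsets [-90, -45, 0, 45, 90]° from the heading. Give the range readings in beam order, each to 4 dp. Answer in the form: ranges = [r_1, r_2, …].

beam 1: φ=-90°, α=15°
  cosα=0.9659 sinα=0.2588 | (2,2) | tMaxX 0.2485 tMaxY 1.1205 | tΔX 1.0353 tΔY 3.8637
    t=0.2485 [x] (3,2)
    t=1.1205 [y] (3,3)
    t=1.2837 [x] (4,3)
    t=2.3190 [x] (5,3)
    t=3.3543 [x] (6,3) — stop
  → r_1 = 3.3543
beam 2: φ=-45°, α=60°
  cosα=0.5000 sinα=0.8660 | (2,2) | tMaxX 0.4800 tMaxY 0.3349 | tΔX 2.0000 tΔY 1.1547
    t=0.3349 [y] (2,3)
    t=0.4800 [x] (3,3)
    t=1.4896 [y] (3,4) — stop
  → r_2 = 1.4896
beam 3: φ=0°, α=105°
  cosα=-0.2588 sinα=0.9659 | (2,2) | tMaxX 2.9364 tMaxY 0.3002 | tΔX 3.8637 tΔY 1.0353
    t=0.3002 [y] (2,3)
    t=1.3355 [y] (2,4)
    t=2.3708 [y] (2,5)
    t=2.9364 [x] (1,5)
    t=3.4061 [y] (1,6)
    t=4.4413 [y] (1,7)
    t=5.4766 [y] (1,8) — stop
  → r_3 = 5.4766
beam 4: φ=45°, α=150°
  cosα=-0.8660 sinα=0.5000 | (2,2) | tMaxX 0.8776 tMaxY 0.5800 | tΔX 1.1547 tΔY 2.0000
    t=0.5800 [y] (2,3)
    t=0.8776 [x] (1,3)
    t=2.0323 [x] (0,3) — stop
  → r_4 = 2.0323
beam 5: φ=90°, α=195°
  cosα=-0.9659 sinα=-0.2588 | (2,2) | tMaxX 0.7868 tMaxY 2.7432 | tΔX 1.0353 tΔY 3.8637
    t=0.7868 [x] (1,2)
    t=1.8221 [x] (0,2) — stop
  → r_5 = 1.8221

ranges = [3.3543, 1.4896, 5.4766, 2.0323, 1.8221]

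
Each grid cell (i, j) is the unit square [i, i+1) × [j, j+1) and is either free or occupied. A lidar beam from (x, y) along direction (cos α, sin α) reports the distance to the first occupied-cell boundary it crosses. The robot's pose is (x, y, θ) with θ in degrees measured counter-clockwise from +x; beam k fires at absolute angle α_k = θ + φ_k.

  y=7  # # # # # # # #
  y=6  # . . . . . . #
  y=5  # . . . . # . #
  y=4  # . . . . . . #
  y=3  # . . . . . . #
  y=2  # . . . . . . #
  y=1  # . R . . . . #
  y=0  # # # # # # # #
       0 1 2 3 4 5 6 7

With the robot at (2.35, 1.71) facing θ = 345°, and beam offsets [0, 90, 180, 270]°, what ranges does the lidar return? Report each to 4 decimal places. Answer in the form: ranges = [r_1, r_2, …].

ranges = [2.7432, 5.4766, 1.3976, 0.7350]

beam 1: φ=0°, α=345°
  cosα=0.9659 sinα=-0.2588 | (2,1) | tMaxX 0.6729 tMaxY 2.7432 | tΔX 1.0353 tΔY 3.8637
    t=0.6729 [x] (3,1)
    t=1.7082 [x] (4,1)
    t=2.7432 [y] (4,0) — stop
  → r_1 = 2.7432
beam 2: φ=90°, α=75°
  cosα=0.2588 sinα=0.9659 | (2,1) | tMaxX 2.5114 tMaxY 0.3002 | tΔX 3.8637 tΔY 1.0353
    t=0.3002 [y] (2,2)
    t=1.3355 [y] (2,3)
    t=2.3708 [y] (2,4)
    t=2.5114 [x] (3,4)
    t=3.4061 [y] (3,5)
    t=4.4413 [y] (3,6)
    t=5.4766 [y] (3,7) — stop
  → r_2 = 5.4766
beam 3: φ=180°, α=165°
  cosα=-0.9659 sinα=0.2588 | (2,1) | tMaxX 0.3623 tMaxY 1.1205 | tΔX 1.0353 tΔY 3.8637
    t=0.3623 [x] (1,1)
    t=1.1205 [y] (1,2)
    t=1.3976 [x] (0,2) — stop
  → r_3 = 1.3976
beam 4: φ=270°, α=255°
  cosα=-0.2588 sinα=-0.9659 | (2,1) | tMaxX 1.3523 tMaxY 0.7350 | tΔX 3.8637 tΔY 1.0353
    t=0.7350 [y] (2,0) — stop
  → r_4 = 0.7350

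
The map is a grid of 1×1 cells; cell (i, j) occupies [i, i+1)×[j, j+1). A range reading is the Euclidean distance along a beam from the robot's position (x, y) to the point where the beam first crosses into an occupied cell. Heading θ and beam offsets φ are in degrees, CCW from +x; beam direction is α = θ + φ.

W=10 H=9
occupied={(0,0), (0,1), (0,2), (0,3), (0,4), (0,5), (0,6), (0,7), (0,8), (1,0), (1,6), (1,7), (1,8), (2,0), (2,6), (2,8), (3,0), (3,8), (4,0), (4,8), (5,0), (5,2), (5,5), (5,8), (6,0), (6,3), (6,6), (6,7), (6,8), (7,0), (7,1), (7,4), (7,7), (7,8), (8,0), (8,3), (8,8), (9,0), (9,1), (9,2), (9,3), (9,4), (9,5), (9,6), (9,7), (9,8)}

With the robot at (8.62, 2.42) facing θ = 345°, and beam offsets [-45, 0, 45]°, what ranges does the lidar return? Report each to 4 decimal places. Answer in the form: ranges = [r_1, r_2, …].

ranges = [0.7600, 0.3934, 0.4388]

beam 1: φ=-45°, α=300°
  direction (0.5000, -0.8660); cell (8,2); t to first gridline: x 0.7600, y 0.4850 (then +2.0000 / +1.1547)
    (8,1) via y @ 0.4850
    (9,1) via x @ 0.7600  # hit
  → r_1 = 0.7600
beam 2: φ=0°, α=345°
  direction (0.9659, -0.2588); cell (8,2); t to first gridline: x 0.3934, y 1.6228 (then +1.0353 / +3.8637)
    (9,2) via x @ 0.3934  # hit
  → r_2 = 0.3934
beam 3: φ=45°, α=30°
  direction (0.8660, 0.5000); cell (8,2); t to first gridline: x 0.4388, y 1.1600 (then +1.1547 / +2.0000)
    (9,2) via x @ 0.4388  # hit
  → r_3 = 0.4388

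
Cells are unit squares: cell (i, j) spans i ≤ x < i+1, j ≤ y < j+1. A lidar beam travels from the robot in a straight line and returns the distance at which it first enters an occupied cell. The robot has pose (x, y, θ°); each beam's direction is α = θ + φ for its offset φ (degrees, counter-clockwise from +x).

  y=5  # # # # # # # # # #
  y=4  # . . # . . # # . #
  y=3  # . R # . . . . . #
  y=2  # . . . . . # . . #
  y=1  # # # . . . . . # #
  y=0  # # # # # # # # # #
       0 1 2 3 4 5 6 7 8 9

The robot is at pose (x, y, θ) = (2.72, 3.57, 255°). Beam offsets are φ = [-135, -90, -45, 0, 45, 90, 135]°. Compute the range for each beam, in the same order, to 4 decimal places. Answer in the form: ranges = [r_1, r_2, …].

ranges = [1.6512, 1.7807, 1.9861, 1.6254, 0.5600, 0.2899, 0.3233]

beam 1: φ=-135°, α=120°
  cosα=-0.5000 sinα=0.8660 | (2,3) | tMaxX 1.4400 tMaxY 0.4965 | tΔX 2.0000 tΔY 1.1547
    t=0.4965 [y] (2,4)
    t=1.4400 [x] (1,4)
    t=1.6512 [y] (1,5) — stop
  → r_1 = 1.6512
beam 2: φ=-90°, α=165°
  cosα=-0.9659 sinα=0.2588 | (2,3) | tMaxX 0.7454 tMaxY 1.6614 | tΔX 1.0353 tΔY 3.8637
    t=0.7454 [x] (1,3)
    t=1.6614 [y] (1,4)
    t=1.7807 [x] (0,4) — stop
  → r_2 = 1.7807
beam 3: φ=-45°, α=210°
  cosα=-0.8660 sinα=-0.5000 | (2,3) | tMaxX 0.8314 tMaxY 1.1400 | tΔX 1.1547 tΔY 2.0000
    t=0.8314 [x] (1,3)
    t=1.1400 [y] (1,2)
    t=1.9861 [x] (0,2) — stop
  → r_3 = 1.9861
beam 4: φ=0°, α=255°
  cosα=-0.2588 sinα=-0.9659 | (2,3) | tMaxX 2.7819 tMaxY 0.5901 | tΔX 3.8637 tΔY 1.0353
    t=0.5901 [y] (2,2)
    t=1.6254 [y] (2,1) — stop
  → r_4 = 1.6254
beam 5: φ=45°, α=300°
  cosα=0.5000 sinα=-0.8660 | (2,3) | tMaxX 0.5600 tMaxY 0.6582 | tΔX 2.0000 tΔY 1.1547
    t=0.5600 [x] (3,3) — stop
  → r_5 = 0.5600
beam 6: φ=90°, α=345°
  cosα=0.9659 sinα=-0.2588 | (2,3) | tMaxX 0.2899 tMaxY 2.2023 | tΔX 1.0353 tΔY 3.8637
    t=0.2899 [x] (3,3) — stop
  → r_6 = 0.2899
beam 7: φ=135°, α=30°
  cosα=0.8660 sinα=0.5000 | (2,3) | tMaxX 0.3233 tMaxY 0.8600 | tΔX 1.1547 tΔY 2.0000
    t=0.3233 [x] (3,3) — stop
  → r_7 = 0.3233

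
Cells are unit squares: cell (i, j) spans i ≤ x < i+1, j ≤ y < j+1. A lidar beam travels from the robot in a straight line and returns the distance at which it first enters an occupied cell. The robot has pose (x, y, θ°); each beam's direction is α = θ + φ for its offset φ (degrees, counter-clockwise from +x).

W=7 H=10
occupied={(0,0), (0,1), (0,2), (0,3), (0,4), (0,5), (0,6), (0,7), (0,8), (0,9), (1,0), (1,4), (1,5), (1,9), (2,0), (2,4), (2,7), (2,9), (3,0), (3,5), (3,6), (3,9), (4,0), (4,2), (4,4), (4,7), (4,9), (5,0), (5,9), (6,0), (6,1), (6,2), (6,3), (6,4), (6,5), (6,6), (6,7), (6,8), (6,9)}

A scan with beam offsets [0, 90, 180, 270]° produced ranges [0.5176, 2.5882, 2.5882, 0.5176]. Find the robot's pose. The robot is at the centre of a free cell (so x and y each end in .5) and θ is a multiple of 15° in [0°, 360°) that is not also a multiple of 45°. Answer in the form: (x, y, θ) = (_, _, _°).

(x, y, θ) = (1.5, 3.5, 195°)

Candidates: 31 free-cell centres × 16 headings = 496 poses. Raycast each; keep the one whose scan matches to 4 dp.
  (5.5, 1.5, 15°): beam 3 = 1.9319 ≠ 2.5882 ✗
  (2.5, 1.5, 15°): beam 1 = 1.9319 ≠ 0.5176 ✗
  (5.5, 6.5, 75°): beam 1 = 1.9319 ≠ 0.5176 ✗
  (5.5, 3.5, 60°): beam 1 = 1.0000 ≠ 0.5176 ✗
  (5.5, 7.5, 285°): beam 1 = 1.9319 ≠ 0.5176 ✗
  …
  (1.5, 3.5, 195°): r_1=0.5176, r_2=2.5882, r_3=2.5882, r_4=0.5176 — all match ✓
Unique over the lattice → pose = (1.5, 3.5, 195°).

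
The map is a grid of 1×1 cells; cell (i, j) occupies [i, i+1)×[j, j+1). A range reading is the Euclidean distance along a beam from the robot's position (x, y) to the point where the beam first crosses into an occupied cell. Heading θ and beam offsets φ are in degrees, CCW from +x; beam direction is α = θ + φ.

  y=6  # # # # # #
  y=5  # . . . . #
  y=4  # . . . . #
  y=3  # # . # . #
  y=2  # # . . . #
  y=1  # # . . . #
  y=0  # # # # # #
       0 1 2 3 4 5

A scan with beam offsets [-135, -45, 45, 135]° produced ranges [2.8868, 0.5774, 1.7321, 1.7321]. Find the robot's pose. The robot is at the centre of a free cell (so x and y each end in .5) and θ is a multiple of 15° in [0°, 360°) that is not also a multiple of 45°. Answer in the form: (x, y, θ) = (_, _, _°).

Enumerate (i+0.5, j+0.5, θ) over the 16 free cells and 16 admissible headings. For each, cast all 4 beams and compare to the given ranges.
  (4.5, 2.5, 195°): beam 1 = 1.0000 ≠ 2.8868 ✗
  (4.5, 3.5, 210°): beam 1 = 1.9319 ≠ 2.8868 ✗
  (2.5, 5.5, 285°): beam 1 = 1.0000 ≠ 2.8868 ✗
  (4.5, 4.5, 255°): beam 1 = 1.7321 ≠ 2.8868 ✗
  …
  (3.5, 4.5, 285°): r_1=2.8868, r_2=0.5774, r_3=1.7321, r_4=1.7321 — all match ✓
No second candidate reproduces the full scan.

(x, y, θ) = (3.5, 4.5, 285°)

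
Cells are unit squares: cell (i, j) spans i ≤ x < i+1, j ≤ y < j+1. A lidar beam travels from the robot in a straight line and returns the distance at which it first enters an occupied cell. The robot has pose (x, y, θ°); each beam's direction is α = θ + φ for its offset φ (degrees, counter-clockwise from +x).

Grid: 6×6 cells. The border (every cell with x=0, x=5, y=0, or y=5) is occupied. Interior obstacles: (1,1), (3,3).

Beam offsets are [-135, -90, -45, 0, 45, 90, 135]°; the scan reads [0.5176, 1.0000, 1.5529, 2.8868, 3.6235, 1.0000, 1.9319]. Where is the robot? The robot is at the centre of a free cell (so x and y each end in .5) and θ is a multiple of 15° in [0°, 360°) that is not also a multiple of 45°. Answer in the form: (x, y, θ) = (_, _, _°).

(x, y, θ) = (2.5, 4.5, 240°)

The pose lattice has 14·16 = 224 candidates. Test each by forward raycasting.
  (4.5, 3.5, 330°): beam 2 = 2.8868 ≠ 1.0000 ✗
  (4.5, 3.5, 60°): beam 1 = 1.9319 ≠ 0.5176 ✗
  (4.5, 4.5, 120°): beam 2 = 0.5774 ≠ 1.0000 ✗
  (3.5, 2.5, 150°): beam 1 = 1.5529 ≠ 0.5176 ✗
  (4.5, 1.5, 210°): beam 1 = 1.9319 ≠ 0.5176 ✗
  …
  (2.5, 4.5, 240°): r_1=0.5176, r_2=1.0000, r_3=1.5529, r_4=2.8868, r_5=3.6235, r_6=1.0000, r_7=1.9319 — all match ✓
Unique over the lattice → pose = (2.5, 4.5, 240°).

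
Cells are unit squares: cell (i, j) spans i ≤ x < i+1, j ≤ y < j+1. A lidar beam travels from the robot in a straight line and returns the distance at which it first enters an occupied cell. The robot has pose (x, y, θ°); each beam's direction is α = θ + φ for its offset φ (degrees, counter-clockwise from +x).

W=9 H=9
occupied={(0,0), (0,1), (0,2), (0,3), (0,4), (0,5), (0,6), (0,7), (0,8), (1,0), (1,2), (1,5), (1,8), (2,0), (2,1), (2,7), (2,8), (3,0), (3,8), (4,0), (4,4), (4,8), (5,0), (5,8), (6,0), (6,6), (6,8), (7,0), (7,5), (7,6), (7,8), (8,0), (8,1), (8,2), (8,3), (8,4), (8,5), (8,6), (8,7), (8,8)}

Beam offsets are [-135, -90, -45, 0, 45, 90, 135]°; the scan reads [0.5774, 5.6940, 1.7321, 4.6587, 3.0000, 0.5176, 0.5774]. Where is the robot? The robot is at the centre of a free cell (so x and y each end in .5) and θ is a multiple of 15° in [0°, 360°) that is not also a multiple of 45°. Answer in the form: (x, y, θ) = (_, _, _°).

The pose lattice has 41·16 = 656 candidates. Test each by forward raycasting.
  (7.5, 2.5, 285°): beam 1 = 3.0000 ≠ 0.5774 ✗
  (6.5, 5.5, 210°): beam 1 = 0.5176 ≠ 0.5774 ✗
  (7.5, 3.5, 15°): beam 1 = 2.8868 ≠ 0.5774 ✗
  (2.5, 5.5, 165°): beam 1 = 5.0000 ≠ 0.5774 ✗
  …
  (6.5, 5.5, 255°): r_1=0.5774, r_2=5.6940, r_3=1.7321, r_4=4.6587, r_5=3.0000, r_6=0.5176, r_7=0.5774 — all match ✓
Only this pose fits every beam.

(x, y, θ) = (6.5, 5.5, 255°)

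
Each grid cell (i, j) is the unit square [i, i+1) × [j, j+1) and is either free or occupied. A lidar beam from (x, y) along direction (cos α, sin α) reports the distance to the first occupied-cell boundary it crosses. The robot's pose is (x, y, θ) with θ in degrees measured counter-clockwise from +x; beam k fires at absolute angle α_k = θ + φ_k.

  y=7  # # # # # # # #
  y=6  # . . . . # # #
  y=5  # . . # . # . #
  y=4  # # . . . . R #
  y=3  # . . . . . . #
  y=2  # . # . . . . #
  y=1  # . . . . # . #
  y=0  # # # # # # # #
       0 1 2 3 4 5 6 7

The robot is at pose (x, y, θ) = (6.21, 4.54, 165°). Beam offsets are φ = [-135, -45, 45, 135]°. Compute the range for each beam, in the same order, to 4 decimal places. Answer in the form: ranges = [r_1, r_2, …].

beam 1: φ=-135°, α=30°
  direction (0.8660, 0.5000); cell (6,4); t to first gridline: x 0.9122, y 0.9200 (then +1.1547 / +2.0000)
    (7,4) via x @ 0.9122  # hit
  → r_1 = 0.9122
beam 2: φ=-45°, α=120°
  direction (-0.5000, 0.8660); cell (6,4); t to first gridline: x 0.4200, y 0.5312 (then +2.0000 / +1.1547)
    (5,4) via x @ 0.4200
    (5,5) via y @ 0.5312  # hit
  → r_2 = 0.5312
beam 3: φ=45°, α=210°
  direction (-0.8660, -0.5000); cell (6,4); t to first gridline: x 0.2425, y 1.0800 (then +1.1547 / +2.0000)
    (5,4) via x @ 0.2425
    (5,3) via y @ 1.0800
    (4,3) via x @ 1.3972
    (3,3) via x @ 2.5519
    (3,2) via y @ 3.0800
    (2,2) via x @ 3.7066  # hit
  → r_3 = 3.7066
beam 4: φ=135°, α=300°
  direction (0.5000, -0.8660); cell (6,4); t to first gridline: x 1.5800, y 0.6235 (then +2.0000 / +1.1547)
    (6,3) via y @ 0.6235
    (7,3) via x @ 1.5800  # hit
  → r_4 = 1.5800

ranges = [0.9122, 0.5312, 3.7066, 1.5800]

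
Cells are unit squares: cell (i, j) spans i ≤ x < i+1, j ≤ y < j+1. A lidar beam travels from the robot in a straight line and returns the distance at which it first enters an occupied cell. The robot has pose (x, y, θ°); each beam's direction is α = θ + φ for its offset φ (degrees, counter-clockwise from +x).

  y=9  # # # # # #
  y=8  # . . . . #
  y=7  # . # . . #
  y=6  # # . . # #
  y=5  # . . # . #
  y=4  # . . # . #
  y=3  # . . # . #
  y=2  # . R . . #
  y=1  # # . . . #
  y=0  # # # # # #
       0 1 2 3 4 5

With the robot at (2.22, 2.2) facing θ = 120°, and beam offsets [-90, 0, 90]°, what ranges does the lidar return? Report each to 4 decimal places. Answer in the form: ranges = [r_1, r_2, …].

ranges = [1.6000, 2.4400, 0.4000]

beam 1: φ=-90°, α=30°
  direction (0.8660, 0.5000); cell (2,2); t to first gridline: x 0.9007, y 1.6000 (then +1.1547 / +2.0000)
    (3,2) via x @ 0.9007
    (3,3) via y @ 1.6000  # hit
  → r_1 = 1.6000
beam 2: φ=0°, α=120°
  direction (-0.5000, 0.8660); cell (2,2); t to first gridline: x 0.4400, y 0.9238 (then +2.0000 / +1.1547)
    (1,2) via x @ 0.4400
    (1,3) via y @ 0.9238
    (1,4) via y @ 2.0785
    (0,4) via x @ 2.4400  # hit
  → r_2 = 2.4400
beam 3: φ=90°, α=210°
  direction (-0.8660, -0.5000); cell (2,2); t to first gridline: x 0.2540, y 0.4000 (then +1.1547 / +2.0000)
    (1,2) via x @ 0.2540
    (1,1) via y @ 0.4000  # hit
  → r_3 = 0.4000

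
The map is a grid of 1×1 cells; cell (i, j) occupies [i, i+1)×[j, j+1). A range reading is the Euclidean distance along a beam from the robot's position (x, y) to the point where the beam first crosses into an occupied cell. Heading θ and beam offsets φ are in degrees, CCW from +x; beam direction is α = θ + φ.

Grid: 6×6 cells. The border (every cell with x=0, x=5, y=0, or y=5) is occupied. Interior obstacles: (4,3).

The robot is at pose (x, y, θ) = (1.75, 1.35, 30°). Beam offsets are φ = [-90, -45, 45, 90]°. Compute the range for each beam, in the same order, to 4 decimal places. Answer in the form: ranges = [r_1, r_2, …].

ranges = [0.4041, 1.3523, 3.7788, 1.5000]

beam 1: φ=-90°, α=300°
  direction (0.5000, -0.8660); cell (1,1); t to first gridline: x 0.5000, y 0.4041 (then +2.0000 / +1.1547)
    (1,0) via y @ 0.4041  # hit
  → r_1 = 0.4041
beam 2: φ=-45°, α=345°
  direction (0.9659, -0.2588); cell (1,1); t to first gridline: x 0.2588, y 1.3523 (then +1.0353 / +3.8637)
    (2,1) via x @ 0.2588
    (3,1) via x @ 1.2941
    (3,0) via y @ 1.3523  # hit
  → r_2 = 1.3523
beam 3: φ=45°, α=75°
  direction (0.2588, 0.9659); cell (1,1); t to first gridline: x 0.9659, y 0.6729 (then +3.8637 / +1.0353)
    (1,2) via y @ 0.6729
    (2,2) via x @ 0.9659
    (2,3) via y @ 1.7082
    (2,4) via y @ 2.7435
    (2,5) via y @ 3.7788  # hit
  → r_3 = 3.7788
beam 4: φ=90°, α=120°
  direction (-0.5000, 0.8660); cell (1,1); t to first gridline: x 1.5000, y 0.7506 (then +2.0000 / +1.1547)
    (1,2) via y @ 0.7506
    (0,2) via x @ 1.5000  # hit
  → r_4 = 1.5000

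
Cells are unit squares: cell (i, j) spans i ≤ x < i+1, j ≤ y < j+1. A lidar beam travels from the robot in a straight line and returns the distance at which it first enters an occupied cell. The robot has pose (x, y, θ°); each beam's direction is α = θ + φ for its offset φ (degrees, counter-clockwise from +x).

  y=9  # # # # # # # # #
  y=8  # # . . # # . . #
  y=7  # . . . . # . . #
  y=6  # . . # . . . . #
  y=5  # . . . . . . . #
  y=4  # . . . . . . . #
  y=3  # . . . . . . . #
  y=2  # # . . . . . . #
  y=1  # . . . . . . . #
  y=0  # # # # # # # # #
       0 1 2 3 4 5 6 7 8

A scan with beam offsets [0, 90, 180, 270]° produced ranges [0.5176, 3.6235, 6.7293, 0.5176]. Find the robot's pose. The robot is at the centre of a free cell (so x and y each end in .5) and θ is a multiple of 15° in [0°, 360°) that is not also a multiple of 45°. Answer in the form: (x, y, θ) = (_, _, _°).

The pose lattice has 50·16 = 800 candidates. Test each by forward raycasting.
  (7.5, 7.5, 345°): beam 2 = 1.5529 ≠ 3.6235 ✗
  (6.5, 5.5, 165°): beam 1 = 2.5882 ≠ 0.5176 ✗
  (4.5, 4.5, 75°): beam 1 = 2.5882 ≠ 0.5176 ✗
  (6.5, 3.5, 255°): beam 1 = 2.5882 ≠ 0.5176 ✗
  …
  (4.5, 7.5, 105°): r_1=0.5176, r_2=3.6235, r_3=6.7293, r_4=0.5176 — all match ✓
Only this pose fits every beam.

(x, y, θ) = (4.5, 7.5, 105°)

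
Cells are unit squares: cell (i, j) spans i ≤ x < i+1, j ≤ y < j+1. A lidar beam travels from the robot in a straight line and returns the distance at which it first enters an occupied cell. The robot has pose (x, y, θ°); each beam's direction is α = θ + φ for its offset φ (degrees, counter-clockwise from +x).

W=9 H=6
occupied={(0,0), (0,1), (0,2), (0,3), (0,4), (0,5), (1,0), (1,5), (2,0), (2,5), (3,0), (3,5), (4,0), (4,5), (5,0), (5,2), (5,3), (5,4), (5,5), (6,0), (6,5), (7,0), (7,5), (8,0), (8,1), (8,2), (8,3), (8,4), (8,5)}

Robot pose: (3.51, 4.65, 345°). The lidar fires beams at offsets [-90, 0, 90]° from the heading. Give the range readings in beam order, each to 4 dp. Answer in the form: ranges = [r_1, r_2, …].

ranges = [3.7788, 1.5426, 0.3623]

beam 1: φ=-90°, α=255°
  dir = (cos 255°, sin 255°) = (-0.2588, -0.9659); from cell (3,4)
  next x-line at t=1.9705, next y-line at t=0.6729; Δt_x=3.8637, Δt_y=1.0353
    y: enter (3,3) at t=0.6729
    y: enter (3,2) at t=1.7082
    x: enter (2,2) at t=1.9705
    y: enter (2,1) at t=2.7435
    y: enter (2,0) at t=3.7788 ← occupied
  → r_1 = 3.7788
beam 2: φ=0°, α=345°
  dir = (cos 345°, sin 345°) = (0.9659, -0.2588); from cell (3,4)
  next x-line at t=0.5073, next y-line at t=2.5114; Δt_x=1.0353, Δt_y=3.8637
    x: enter (4,4) at t=0.5073
    x: enter (5,4) at t=1.5426 ← occupied
  → r_2 = 1.5426
beam 3: φ=90°, α=75°
  dir = (cos 75°, sin 75°) = (0.2588, 0.9659); from cell (3,4)
  next x-line at t=1.8932, next y-line at t=0.3623; Δt_x=3.8637, Δt_y=1.0353
    y: enter (3,5) at t=0.3623 ← occupied
  → r_3 = 0.3623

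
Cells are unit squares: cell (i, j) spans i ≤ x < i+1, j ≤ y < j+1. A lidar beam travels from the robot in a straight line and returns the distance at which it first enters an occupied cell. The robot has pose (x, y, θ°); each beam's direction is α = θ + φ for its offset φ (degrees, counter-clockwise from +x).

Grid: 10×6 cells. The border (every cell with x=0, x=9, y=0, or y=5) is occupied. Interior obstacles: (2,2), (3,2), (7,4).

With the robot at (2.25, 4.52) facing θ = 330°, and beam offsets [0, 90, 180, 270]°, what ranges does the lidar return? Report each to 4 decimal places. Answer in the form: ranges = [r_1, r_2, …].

ranges = [7.0400, 0.5543, 0.9600, 2.5000]

beam 1: φ=0°, α=330°
  d=(0.8660,-0.5000)  start (2,4)  tX=0.8660 tY=1.0400  stride 1/|dx|=1.1547 1/|dy|=2.0000
    cross x-line → (3,4), t=0.8660
    cross y-line → (3,3), t=1.0400
    cross x-line → (4,3), t=2.0207
    cross y-line → (4,2), t=3.0400
    cross x-line → (5,2), t=3.1754
    cross x-line → (6,2), t=4.3301
    cross y-line → (6,1), t=5.0400
    cross x-line → (7,1), t=5.4848
    cross x-line → (8,1), t=6.6395
    cross y-line → (8,0), t=7.0400 (wall)
  → r_1 = 7.0400
beam 2: φ=90°, α=60°
  d=(0.5000,0.8660)  start (2,4)  tX=1.5000 tY=0.5543  stride 1/|dx|=2.0000 1/|dy|=1.1547
    cross y-line → (2,5), t=0.5543 (wall)
  → r_2 = 0.5543
beam 3: φ=180°, α=150°
  d=(-0.8660,0.5000)  start (2,4)  tX=0.2887 tY=0.9600  stride 1/|dx|=1.1547 1/|dy|=2.0000
    cross x-line → (1,4), t=0.2887
    cross y-line → (1,5), t=0.9600 (wall)
  → r_3 = 0.9600
beam 4: φ=270°, α=240°
  d=(-0.5000,-0.8660)  start (2,4)  tX=0.5000 tY=0.6004  stride 1/|dx|=2.0000 1/|dy|=1.1547
    cross x-line → (1,4), t=0.5000
    cross y-line → (1,3), t=0.6004
    cross y-line → (1,2), t=1.7551
    cross x-line → (0,2), t=2.5000 (wall)
  → r_4 = 2.5000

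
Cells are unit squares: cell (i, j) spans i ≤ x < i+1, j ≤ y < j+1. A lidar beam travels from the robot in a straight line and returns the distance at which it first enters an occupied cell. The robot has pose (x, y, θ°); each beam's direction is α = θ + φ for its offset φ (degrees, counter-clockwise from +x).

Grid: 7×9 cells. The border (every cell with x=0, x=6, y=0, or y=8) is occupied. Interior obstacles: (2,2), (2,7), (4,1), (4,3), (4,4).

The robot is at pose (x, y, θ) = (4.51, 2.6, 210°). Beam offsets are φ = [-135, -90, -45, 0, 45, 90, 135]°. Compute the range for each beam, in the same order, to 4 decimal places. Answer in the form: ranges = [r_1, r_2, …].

beam 1: φ=-135°, α=75°
  cosα=0.2588 sinα=0.9659 | (4,2) | tMaxX 1.8932 tMaxY 0.4141 | tΔX 3.8637 tΔY 1.0353
    t=0.4141 [y] (4,3) — stop
  → r_1 = 0.4141
beam 2: φ=-90°, α=120°
  cosα=-0.5000 sinα=0.8660 | (4,2) | tMaxX 1.0200 tMaxY 0.4619 | tΔX 2.0000 tΔY 1.1547
    t=0.4619 [y] (4,3) — stop
  → r_2 = 0.4619
beam 3: φ=-45°, α=165°
  cosα=-0.9659 sinα=0.2588 | (4,2) | tMaxX 0.5280 tMaxY 1.5455 | tΔX 1.0353 tΔY 3.8637
    t=0.5280 [x] (3,2)
    t=1.5455 [y] (3,3)
    t=1.5633 [x] (2,3)
    t=2.5985 [x] (1,3)
    t=3.6338 [x] (0,3) — stop
  → r_3 = 3.6338
beam 4: φ=0°, α=210°
  cosα=-0.8660 sinα=-0.5000 | (4,2) | tMaxX 0.5889 tMaxY 1.2000 | tΔX 1.1547 tΔY 2.0000
    t=0.5889 [x] (3,2)
    t=1.2000 [y] (3,1)
    t=1.7436 [x] (2,1)
    t=2.8983 [x] (1,1)
    t=3.2000 [y] (1,0) — stop
  → r_4 = 3.2000
beam 5: φ=45°, α=255°
  cosα=-0.2588 sinα=-0.9659 | (4,2) | tMaxX 1.9705 tMaxY 0.6212 | tΔX 3.8637 tΔY 1.0353
    t=0.6212 [y] (4,1) — stop
  → r_5 = 0.6212
beam 6: φ=90°, α=300°
  cosα=0.5000 sinα=-0.8660 | (4,2) | tMaxX 0.9800 tMaxY 0.6928 | tΔX 2.0000 tΔY 1.1547
    t=0.6928 [y] (4,1) — stop
  → r_6 = 0.6928
beam 7: φ=135°, α=345°
  cosα=0.9659 sinα=-0.2588 | (4,2) | tMaxX 0.5073 tMaxY 2.3182 | tΔX 1.0353 tΔY 3.8637
    t=0.5073 [x] (5,2)
    t=1.5426 [x] (6,2) — stop
  → r_7 = 1.5426

ranges = [0.4141, 0.4619, 3.6338, 3.2000, 0.6212, 0.6928, 1.5426]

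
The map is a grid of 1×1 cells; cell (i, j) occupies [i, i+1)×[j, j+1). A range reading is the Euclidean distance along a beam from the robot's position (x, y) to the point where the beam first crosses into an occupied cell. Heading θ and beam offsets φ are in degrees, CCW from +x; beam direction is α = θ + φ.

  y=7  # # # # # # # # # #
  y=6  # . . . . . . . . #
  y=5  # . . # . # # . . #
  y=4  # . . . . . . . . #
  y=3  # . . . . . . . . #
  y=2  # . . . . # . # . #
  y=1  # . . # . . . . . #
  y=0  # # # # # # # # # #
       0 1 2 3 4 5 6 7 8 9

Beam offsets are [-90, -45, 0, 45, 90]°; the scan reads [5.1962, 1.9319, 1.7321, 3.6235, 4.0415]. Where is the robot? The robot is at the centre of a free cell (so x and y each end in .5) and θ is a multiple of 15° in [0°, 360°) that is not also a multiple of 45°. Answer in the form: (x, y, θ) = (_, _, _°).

(x, y, θ) = (4.5, 3.5, 120°)

Enumerate (i+0.5, j+0.5, θ) over the 42 free cells and 16 admissible headings. For each, cast all 5 beams and compare to the given ranges.
  (1.5, 6.5, 15°): beam 1 = 5.6940 ≠ 5.1962 ✗
  (5.5, 1.5, 345°): beam 1 = 0.5176 ≠ 5.1962 ✗
  (3.5, 4.5, 75°): beam 1 = 5.6940 ≠ 5.1962 ✗
  (7.5, 6.5, 210°): beam 1 = 0.5774 ≠ 5.1962 ✗
  …
  (4.5, 3.5, 120°): r_1=5.1962, r_2=1.9319, r_3=1.7321, r_4=3.6235, r_5=4.0415 — all match ✓
Only this pose fits every beam.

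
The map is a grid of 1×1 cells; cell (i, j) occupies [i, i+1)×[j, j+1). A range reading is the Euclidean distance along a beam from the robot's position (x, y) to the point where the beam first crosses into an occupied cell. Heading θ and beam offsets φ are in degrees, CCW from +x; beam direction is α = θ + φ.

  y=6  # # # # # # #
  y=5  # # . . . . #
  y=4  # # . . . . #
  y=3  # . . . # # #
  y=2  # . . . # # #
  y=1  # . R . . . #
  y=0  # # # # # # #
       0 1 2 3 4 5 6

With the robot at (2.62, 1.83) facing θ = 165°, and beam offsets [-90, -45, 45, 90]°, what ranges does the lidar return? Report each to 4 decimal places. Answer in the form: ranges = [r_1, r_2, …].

ranges = [4.3171, 2.5057, 1.6600, 0.8593]

beam 1: φ=-90°, α=75°
  direction (0.2588, 0.9659); cell (2,1); t to first gridline: x 1.4682, y 0.1760 (then +3.8637 / +1.0353)
    (2,2) via y @ 0.1760
    (2,3) via y @ 1.2113
    (3,3) via x @ 1.4682
    (3,4) via y @ 2.2465
    (3,5) via y @ 3.2818
    (3,6) via y @ 4.3171  # hit
  → r_1 = 4.3171
beam 2: φ=-45°, α=120°
  direction (-0.5000, 0.8660); cell (2,1); t to first gridline: x 1.2400, y 0.1963 (then +2.0000 / +1.1547)
    (2,2) via y @ 0.1963
    (1,2) via x @ 1.2400
    (1,3) via y @ 1.3510
    (1,4) via y @ 2.5057  # hit
  → r_2 = 2.5057
beam 3: φ=45°, α=210°
  direction (-0.8660, -0.5000); cell (2,1); t to first gridline: x 0.7159, y 1.6600 (then +1.1547 / +2.0000)
    (1,1) via x @ 0.7159
    (1,0) via y @ 1.6600  # hit
  → r_3 = 1.6600
beam 4: φ=90°, α=255°
  direction (-0.2588, -0.9659); cell (2,1); t to first gridline: x 2.3955, y 0.8593 (then +3.8637 / +1.0353)
    (2,0) via y @ 0.8593  # hit
  → r_4 = 0.8593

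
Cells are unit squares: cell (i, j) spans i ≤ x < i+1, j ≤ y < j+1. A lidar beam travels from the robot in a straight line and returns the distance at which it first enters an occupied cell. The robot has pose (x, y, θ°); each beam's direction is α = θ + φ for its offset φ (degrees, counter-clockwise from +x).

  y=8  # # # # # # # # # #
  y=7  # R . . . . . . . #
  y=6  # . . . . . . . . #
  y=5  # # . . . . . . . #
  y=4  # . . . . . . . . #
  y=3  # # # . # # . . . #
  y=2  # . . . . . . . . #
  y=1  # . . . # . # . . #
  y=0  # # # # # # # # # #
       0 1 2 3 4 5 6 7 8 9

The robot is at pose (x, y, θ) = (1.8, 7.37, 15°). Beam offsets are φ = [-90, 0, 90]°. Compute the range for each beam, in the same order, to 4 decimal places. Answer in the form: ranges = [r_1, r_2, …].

ranges = [3.4889, 2.4341, 0.6522]

beam 1: φ=-90°, α=285°
  cosα=0.2588 sinα=-0.9659 | (1,7) | tMaxX 0.7727 tMaxY 0.3831 | tΔX 3.8637 tΔY 1.0353
    t=0.3831 [y] (1,6)
    t=0.7727 [x] (2,6)
    t=1.4183 [y] (2,5)
    t=2.4536 [y] (2,4)
    t=3.4889 [y] (2,3) — stop
  → r_1 = 3.4889
beam 2: φ=0°, α=15°
  cosα=0.9659 sinα=0.2588 | (1,7) | tMaxX 0.2071 tMaxY 2.4341 | tΔX 1.0353 tΔY 3.8637
    t=0.2071 [x] (2,7)
    t=1.2423 [x] (3,7)
    t=2.2776 [x] (4,7)
    t=2.4341 [y] (4,8) — stop
  → r_2 = 2.4341
beam 3: φ=90°, α=105°
  cosα=-0.2588 sinα=0.9659 | (1,7) | tMaxX 3.0910 tMaxY 0.6522 | tΔX 3.8637 tΔY 1.0353
    t=0.6522 [y] (1,8) — stop
  → r_3 = 0.6522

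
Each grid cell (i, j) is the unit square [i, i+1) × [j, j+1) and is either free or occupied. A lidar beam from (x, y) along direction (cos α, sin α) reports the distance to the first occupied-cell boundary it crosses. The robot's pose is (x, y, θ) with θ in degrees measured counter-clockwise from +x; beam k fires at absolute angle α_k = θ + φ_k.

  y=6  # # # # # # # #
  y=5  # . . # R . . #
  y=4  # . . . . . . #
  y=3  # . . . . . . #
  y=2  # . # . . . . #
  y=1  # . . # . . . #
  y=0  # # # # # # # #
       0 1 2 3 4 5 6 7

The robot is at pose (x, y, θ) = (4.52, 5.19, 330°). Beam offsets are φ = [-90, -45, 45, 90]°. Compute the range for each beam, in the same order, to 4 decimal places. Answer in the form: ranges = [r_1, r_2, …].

ranges = [3.0400, 4.3378, 2.5675, 0.9353]

beam 1: φ=-90°, α=240°
  d=(-0.5000,-0.8660)  start (4,5)  tX=1.0400 tY=0.2194  stride 1/|dx|=2.0000 1/|dy|=1.1547
    cross y-line → (4,4), t=0.2194
    cross x-line → (3,4), t=1.0400
    cross y-line → (3,3), t=1.3741
    cross y-line → (3,2), t=2.5288
    cross x-line → (2,2), t=3.0400 (wall)
  → r_1 = 3.0400
beam 2: φ=-45°, α=285°
  d=(0.2588,-0.9659)  start (4,5)  tX=1.8546 tY=0.1967  stride 1/|dx|=3.8637 1/|dy|=1.0353
    cross y-line → (4,4), t=0.1967
    cross y-line → (4,3), t=1.2320
    cross x-line → (5,3), t=1.8546
    cross y-line → (5,2), t=2.2673
    cross y-line → (5,1), t=3.3025
    cross y-line → (5,0), t=4.3378 (wall)
  → r_2 = 4.3378
beam 3: φ=45°, α=15°
  d=(0.9659,0.2588)  start (4,5)  tX=0.4969 tY=3.1296  stride 1/|dx|=1.0353 1/|dy|=3.8637
    cross x-line → (5,5), t=0.4969
    cross x-line → (6,5), t=1.5322
    cross x-line → (7,5), t=2.5675 (wall)
  → r_3 = 2.5675
beam 4: φ=90°, α=60°
  d=(0.5000,0.8660)  start (4,5)  tX=0.9600 tY=0.9353  stride 1/|dx|=2.0000 1/|dy|=1.1547
    cross y-line → (4,6), t=0.9353 (wall)
  → r_4 = 0.9353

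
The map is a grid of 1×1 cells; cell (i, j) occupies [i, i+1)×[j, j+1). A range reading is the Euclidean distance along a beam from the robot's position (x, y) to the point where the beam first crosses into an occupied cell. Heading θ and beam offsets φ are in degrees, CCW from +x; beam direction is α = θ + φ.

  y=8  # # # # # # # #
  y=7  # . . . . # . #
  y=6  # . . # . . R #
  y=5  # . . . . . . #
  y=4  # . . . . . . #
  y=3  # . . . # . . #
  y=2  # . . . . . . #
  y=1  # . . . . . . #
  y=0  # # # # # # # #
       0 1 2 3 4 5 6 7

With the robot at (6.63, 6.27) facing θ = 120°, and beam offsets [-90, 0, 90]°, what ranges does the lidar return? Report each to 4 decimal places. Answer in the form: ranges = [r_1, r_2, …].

beam 1: φ=-90°, α=30°
  d=(0.8660,0.5000)  start (6,6)  tX=0.4272 tY=1.4600  stride 1/|dx|=1.1547 1/|dy|=2.0000
    cross x-line → (7,6), t=0.4272 (wall)
  → r_1 = 0.4272
beam 2: φ=0°, α=120°
  d=(-0.5000,0.8660)  start (6,6)  tX=1.2600 tY=0.8429  stride 1/|dx|=2.0000 1/|dy|=1.1547
    cross y-line → (6,7), t=0.8429
    cross x-line → (5,7), t=1.2600 (wall)
  → r_2 = 1.2600
beam 3: φ=90°, α=210°
  d=(-0.8660,-0.5000)  start (6,6)  tX=0.7275 tY=0.5400  stride 1/|dx|=1.1547 1/|dy|=2.0000
    cross y-line → (6,5), t=0.5400
    cross x-line → (5,5), t=0.7275
    cross x-line → (4,5), t=1.8822
    cross y-line → (4,4), t=2.5400
    cross x-line → (3,4), t=3.0369
    cross x-line → (2,4), t=4.1916
    cross y-line → (2,3), t=4.5400
    cross x-line → (1,3), t=5.3463
    cross x-line → (0,3), t=6.5010 (wall)
  → r_3 = 6.5010

ranges = [0.4272, 1.2600, 6.5010]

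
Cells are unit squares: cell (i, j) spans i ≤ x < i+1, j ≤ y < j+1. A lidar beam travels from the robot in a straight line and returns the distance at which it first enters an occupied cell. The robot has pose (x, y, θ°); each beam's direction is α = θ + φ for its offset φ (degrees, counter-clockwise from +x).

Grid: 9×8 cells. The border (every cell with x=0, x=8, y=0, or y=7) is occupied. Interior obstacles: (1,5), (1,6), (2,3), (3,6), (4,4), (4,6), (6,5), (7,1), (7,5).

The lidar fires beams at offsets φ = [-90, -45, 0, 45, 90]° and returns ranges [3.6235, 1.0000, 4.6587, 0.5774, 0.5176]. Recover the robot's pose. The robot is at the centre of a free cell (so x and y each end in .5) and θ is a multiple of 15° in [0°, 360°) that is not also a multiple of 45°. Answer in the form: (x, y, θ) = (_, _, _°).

(x, y, θ) = (1.5, 4.5, 15°)

Candidates: 33 free-cell centres × 16 headings = 528 poses. Raycast each; keep the one whose scan matches to 4 dp.
  (6.5, 6.5, 165°): beam 1 = 0.5176 ≠ 3.6235 ✗
  (5.5, 4.5, 330°): beam 1 = 4.0415 ≠ 3.6235 ✗
  (6.5, 6.5, 195°): beam 1 = 0.5176 ≠ 3.6235 ✗
  …
  (1.5, 4.5, 15°): r_1=3.6235, r_2=1.0000, r_3=4.6587, r_4=0.5774, r_5=0.5176 — all match ✓
No second candidate reproduces the full scan.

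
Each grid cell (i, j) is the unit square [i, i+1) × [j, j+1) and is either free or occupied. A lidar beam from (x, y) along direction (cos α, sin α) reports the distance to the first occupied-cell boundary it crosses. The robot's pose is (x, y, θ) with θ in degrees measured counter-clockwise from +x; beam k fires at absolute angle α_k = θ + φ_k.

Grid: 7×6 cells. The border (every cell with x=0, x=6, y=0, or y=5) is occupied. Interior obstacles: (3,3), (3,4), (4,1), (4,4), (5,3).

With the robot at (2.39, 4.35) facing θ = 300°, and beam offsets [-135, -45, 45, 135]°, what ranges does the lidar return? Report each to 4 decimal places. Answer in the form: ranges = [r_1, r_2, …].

beam 1: φ=-135°, α=165°
  direction (-0.9659, 0.2588); cell (2,4); t to first gridline: x 0.4038, y 2.5114 (then +1.0353 / +3.8637)
    (1,4) via x @ 0.4038
    (0,4) via x @ 1.4390  # hit
  → r_1 = 1.4390
beam 2: φ=-45°, α=255°
  direction (-0.2588, -0.9659); cell (2,4); t to first gridline: x 1.5068, y 0.3623 (then +3.8637 / +1.0353)
    (2,3) via y @ 0.3623
    (2,2) via y @ 1.3976
    (1,2) via x @ 1.5068
    (1,1) via y @ 2.4329
    (1,0) via y @ 3.4682  # hit
  → r_2 = 3.4682
beam 3: φ=45°, α=345°
  direction (0.9659, -0.2588); cell (2,4); t to first gridline: x 0.6315, y 1.3523 (then +1.0353 / +3.8637)
    (3,4) via x @ 0.6315  # hit
  → r_3 = 0.6315
beam 4: φ=135°, α=75°
  direction (0.2588, 0.9659); cell (2,4); t to first gridline: x 2.3569, y 0.6729 (then +3.8637 / +1.0353)
    (2,5) via y @ 0.6729  # hit
  → r_4 = 0.6729

ranges = [1.4390, 3.4682, 0.6315, 0.6729]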